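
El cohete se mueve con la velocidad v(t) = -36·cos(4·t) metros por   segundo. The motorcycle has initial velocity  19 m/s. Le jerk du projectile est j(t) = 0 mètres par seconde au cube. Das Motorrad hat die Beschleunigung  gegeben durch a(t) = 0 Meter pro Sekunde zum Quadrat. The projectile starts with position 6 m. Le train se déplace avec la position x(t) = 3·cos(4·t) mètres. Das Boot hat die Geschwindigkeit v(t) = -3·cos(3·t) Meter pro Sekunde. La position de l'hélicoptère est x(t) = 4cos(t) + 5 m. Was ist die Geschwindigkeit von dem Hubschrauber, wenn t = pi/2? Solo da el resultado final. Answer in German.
Die Geschwindigkeit bei t = pi/2 ist v = -4.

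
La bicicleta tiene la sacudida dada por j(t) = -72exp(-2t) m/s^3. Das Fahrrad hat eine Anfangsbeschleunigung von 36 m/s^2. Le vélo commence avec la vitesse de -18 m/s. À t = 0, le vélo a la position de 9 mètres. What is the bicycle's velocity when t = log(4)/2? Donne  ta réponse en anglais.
Starting from jerk j(t) = -72·exp(-2·t), we take 2 integrals. Integrating jerk and using the initial condition a(0) = 36, we get a(t) = 36·exp(-2·t). The antiderivative of acceleration, with v(0) = -18, gives velocity: v(t) = -18·exp(-2·t). We have velocity v(t) = -18·exp(-2·t). Substituting t = log(4)/2: v(log(4)/2) = -9/2.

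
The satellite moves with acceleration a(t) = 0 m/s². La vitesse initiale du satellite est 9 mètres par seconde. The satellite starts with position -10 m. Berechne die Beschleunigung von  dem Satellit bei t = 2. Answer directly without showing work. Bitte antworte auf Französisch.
La réponse est 0.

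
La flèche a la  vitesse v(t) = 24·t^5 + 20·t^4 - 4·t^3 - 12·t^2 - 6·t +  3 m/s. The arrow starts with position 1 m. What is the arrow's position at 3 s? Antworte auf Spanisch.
Partiendo de la velocidad v(t) = 24·t^5 + 20·t^4 - 4·t^3 - 12·t^2 - 6·t + 3, tomamos 1 integral. La integral de la velocidad, con x(0) = 1, da la posición: x(t) = 4·t^6 + 4·t^5 - t^4 - 4·t^3 - 3·t^2 + 3·t + 1. Usando x(t) = 4·t^6 + 4·t^5 - t^4 - 4·t^3 - 3·t^2 + 3·t + 1 y sustituyendo t = 3, encontramos x = 3682.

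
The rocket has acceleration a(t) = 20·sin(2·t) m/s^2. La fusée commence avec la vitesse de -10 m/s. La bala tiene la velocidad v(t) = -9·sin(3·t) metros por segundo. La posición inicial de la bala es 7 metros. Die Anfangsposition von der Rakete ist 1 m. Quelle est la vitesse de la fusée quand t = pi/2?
Pour résoudre ceci, nous devons prendre 1 intégrale de notre équation de l'accélération a(t) = 20·sin(2·t). En prenant ∫a(t)dt et en appliquant v(0) = -10, nous trouvons v(t) = -10·cos(2·t). En utilisant v(t) = -10·cos(2·t) et en substituant t = pi/2, nous trouvons v = 10.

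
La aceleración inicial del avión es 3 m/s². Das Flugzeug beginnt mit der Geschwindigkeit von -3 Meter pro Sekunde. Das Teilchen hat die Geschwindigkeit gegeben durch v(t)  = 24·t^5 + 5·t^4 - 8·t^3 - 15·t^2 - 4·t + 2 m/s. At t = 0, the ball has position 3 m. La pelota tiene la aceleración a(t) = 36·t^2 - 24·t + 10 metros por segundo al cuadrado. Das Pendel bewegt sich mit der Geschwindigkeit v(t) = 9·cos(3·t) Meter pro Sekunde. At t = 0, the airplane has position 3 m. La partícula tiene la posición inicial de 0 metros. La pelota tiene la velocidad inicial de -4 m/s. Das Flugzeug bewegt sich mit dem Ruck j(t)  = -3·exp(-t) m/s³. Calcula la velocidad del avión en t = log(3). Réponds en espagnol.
Debemos encontrar la integral de nuestra ecuación de la sacudida j(t) = -3·exp(-t) 2 veces. La antiderivada de la sacudida, con a(0) = 3, da la aceleración: a(t) = 3·exp(-t). La integral de la aceleración, con v(0) = -3, da la velocidad: v(t) = -3·exp(-t). Usando v(t) = -3·exp(-t) y sustituyendo t = log(3), encontramos v = -1.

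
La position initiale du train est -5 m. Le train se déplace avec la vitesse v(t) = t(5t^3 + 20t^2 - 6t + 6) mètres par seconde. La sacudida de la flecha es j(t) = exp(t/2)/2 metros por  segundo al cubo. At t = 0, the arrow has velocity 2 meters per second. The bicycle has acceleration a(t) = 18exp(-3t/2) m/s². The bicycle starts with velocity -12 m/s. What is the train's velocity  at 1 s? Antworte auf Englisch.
Using v(t) = t·(5·t^3 + 20·t^2 - 6·t + 6) and substituting t = 1, we find v = 25.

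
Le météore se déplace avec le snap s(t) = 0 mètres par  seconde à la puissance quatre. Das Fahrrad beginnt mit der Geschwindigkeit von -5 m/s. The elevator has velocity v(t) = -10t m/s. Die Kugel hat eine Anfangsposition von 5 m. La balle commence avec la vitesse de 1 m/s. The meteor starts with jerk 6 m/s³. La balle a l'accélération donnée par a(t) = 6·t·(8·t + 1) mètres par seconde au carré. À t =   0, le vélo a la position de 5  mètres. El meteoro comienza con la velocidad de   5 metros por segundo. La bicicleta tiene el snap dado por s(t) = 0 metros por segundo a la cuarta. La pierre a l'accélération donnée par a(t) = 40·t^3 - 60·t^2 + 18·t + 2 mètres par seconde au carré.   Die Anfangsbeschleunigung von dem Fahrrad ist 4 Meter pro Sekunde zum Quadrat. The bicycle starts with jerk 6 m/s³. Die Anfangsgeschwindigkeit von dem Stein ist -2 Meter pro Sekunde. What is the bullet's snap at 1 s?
We must differentiate our acceleration equation a(t) = 6·t·(8·t + 1) 2 times. Taking d/dt of a(t), we find j(t) = 96·t + 6. Taking d/dt of j(t), we find s(t) = 96. We have snap s(t) = 96. Substituting t = 1: s(1) = 96.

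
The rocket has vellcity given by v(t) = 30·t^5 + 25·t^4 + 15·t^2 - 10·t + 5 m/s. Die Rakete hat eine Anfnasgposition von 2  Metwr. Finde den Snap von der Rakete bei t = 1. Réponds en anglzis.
To solve this, we need to take 3 derivatives of our velocity equation v(t) = 30·t^5 + 25·t^4 + 15·t^2 - 10·t + 5. Differentiating velocity, we get acceleration: a(t) = 150·t^4 + 100·t^3 + 30·t - 10. Differentiating acceleration, we get jerk: j(t) = 600·t^3 + 300·t^2 + 30. Differentiating jerk, we get snap: s(t) = 1800·t^2 + 600·t. From the given snap equation s(t) = 1800·t^2 + 600·t, we substitute t = 1 to get s = 2400.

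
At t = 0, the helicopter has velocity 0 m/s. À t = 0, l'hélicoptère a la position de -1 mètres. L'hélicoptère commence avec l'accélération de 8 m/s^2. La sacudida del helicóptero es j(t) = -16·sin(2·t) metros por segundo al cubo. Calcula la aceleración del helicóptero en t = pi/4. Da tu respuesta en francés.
En partant du jerk j(t) = -16·sin(2·t), nous prenons 1 intégrale. La primitive du jerk est l'accélération. En utilisant a(0) = 8, nous obtenons a(t) = 8·cos(2·t). De l'équation de l'accélération a(t) = 8·cos(2·t), nous substituons t = pi/4 pour obtenir a = 0.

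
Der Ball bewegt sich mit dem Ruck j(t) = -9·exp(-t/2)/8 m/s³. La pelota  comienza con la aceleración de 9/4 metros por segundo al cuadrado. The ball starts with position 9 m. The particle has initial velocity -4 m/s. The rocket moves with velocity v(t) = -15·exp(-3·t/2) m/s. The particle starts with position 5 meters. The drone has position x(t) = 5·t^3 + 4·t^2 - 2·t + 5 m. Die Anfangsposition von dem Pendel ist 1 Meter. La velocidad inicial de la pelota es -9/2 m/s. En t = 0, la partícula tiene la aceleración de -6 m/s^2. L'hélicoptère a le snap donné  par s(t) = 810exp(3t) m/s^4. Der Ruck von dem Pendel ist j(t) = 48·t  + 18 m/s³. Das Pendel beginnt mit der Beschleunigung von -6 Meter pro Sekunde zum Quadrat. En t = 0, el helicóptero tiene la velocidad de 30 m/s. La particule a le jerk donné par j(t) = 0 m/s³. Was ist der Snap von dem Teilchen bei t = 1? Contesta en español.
Debemos derivar nuestra ecuación de la sacudida j(t) = 0 1 vez. Derivando la sacudida, obtenemos el snap: s(t) = 0. Usando s(t) = 0 y sustituyendo t = 1, encontramos s = 0.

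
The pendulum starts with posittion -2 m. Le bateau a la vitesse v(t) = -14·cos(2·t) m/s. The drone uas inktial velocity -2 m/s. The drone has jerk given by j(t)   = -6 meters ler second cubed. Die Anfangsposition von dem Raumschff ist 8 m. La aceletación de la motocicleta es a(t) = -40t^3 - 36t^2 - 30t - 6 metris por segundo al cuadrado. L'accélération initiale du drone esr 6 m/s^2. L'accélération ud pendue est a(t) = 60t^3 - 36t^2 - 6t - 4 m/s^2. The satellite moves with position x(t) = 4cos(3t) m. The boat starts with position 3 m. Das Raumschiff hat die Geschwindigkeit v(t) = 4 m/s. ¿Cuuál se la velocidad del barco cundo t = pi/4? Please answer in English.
We have velocity v(t) = -14·cos(2·t). Substituting t = pi/4: v(pi/4) = 0.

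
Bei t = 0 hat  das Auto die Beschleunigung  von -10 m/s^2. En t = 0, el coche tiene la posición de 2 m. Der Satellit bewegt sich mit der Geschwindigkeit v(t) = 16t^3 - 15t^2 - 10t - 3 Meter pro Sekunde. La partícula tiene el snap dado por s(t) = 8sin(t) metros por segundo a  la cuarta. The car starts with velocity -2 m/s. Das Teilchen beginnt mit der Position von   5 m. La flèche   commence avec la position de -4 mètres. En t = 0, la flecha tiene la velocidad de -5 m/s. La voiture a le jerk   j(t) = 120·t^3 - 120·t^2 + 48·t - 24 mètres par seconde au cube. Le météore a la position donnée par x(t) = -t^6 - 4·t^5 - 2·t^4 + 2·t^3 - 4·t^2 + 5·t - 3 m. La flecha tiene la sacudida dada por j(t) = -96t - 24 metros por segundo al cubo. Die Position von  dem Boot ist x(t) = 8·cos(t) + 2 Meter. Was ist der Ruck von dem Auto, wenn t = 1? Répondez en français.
En utilisant j(t) = 120·t^3 - 120·t^2 + 48·t - 24 et en substituant t = 1, nous trouvons j = 24.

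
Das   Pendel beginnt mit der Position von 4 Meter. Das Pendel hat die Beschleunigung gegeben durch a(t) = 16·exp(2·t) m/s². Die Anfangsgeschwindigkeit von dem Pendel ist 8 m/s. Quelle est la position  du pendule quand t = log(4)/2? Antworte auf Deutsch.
Wir müssen unsere Gleichung für die Beschleunigung a(t) = 16·exp(2·t) 2-mal integrieren. Durch Integration von der Beschleunigung und Verwendung der Anfangsbedingung v(0) = 8, erhalten wir v(t) = 8·exp(2·t). Mit ∫v(t)dt und Anwendung von x(0) = 4, finden wir x(t) = 4·exp(2·t). Mit x(t) = 4·exp(2·t) und Einsetzen von t = log(4)/2, finden wir x = 16.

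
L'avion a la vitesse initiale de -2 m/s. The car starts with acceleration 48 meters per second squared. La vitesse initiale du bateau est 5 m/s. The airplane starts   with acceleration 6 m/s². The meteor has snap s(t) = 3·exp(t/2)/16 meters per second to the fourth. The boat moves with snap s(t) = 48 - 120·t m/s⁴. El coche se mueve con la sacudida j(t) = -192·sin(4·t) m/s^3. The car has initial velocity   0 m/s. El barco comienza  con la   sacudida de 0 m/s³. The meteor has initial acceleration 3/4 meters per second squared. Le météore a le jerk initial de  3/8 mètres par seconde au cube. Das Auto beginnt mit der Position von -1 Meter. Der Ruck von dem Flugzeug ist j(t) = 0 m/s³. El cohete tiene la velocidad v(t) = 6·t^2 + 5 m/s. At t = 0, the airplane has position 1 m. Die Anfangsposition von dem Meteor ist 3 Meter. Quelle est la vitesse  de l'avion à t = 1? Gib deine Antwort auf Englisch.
To solve this, we need to take 2 antiderivatives of our jerk equation j(t) = 0. Taking ∫j(t)dt and applying a(0) = 6, we find a(t) = 6. Integrating acceleration and using the initial condition v(0) = -2, we get v(t) = 6·t - 2. From the given velocity equation v(t) = 6·t - 2, we substitute t = 1 to get v = 4.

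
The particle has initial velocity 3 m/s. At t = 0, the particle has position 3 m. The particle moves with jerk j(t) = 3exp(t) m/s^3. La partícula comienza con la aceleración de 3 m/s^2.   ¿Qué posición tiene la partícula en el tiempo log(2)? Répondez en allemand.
Um dies zu lösen, müssen wir 3 Integrale unserer Gleichung für den Ruck j(t) = 3·exp(t) finden. Das Integral von dem Ruck ist die Beschleunigung. Mit a(0) = 3 erhalten wir a(t) = 3·exp(t). Mit ∫a(t)dt und Anwendung von v(0) = 3, finden wir v(t) = 3·exp(t). Die Stammfunktion von der Geschwindigkeit ist die Position. Mit x(0) = 3 erhalten wir x(t) = 3·exp(t). Mit x(t) = 3·exp(t) und Einsetzen von t = log(2), finden wir x = 6.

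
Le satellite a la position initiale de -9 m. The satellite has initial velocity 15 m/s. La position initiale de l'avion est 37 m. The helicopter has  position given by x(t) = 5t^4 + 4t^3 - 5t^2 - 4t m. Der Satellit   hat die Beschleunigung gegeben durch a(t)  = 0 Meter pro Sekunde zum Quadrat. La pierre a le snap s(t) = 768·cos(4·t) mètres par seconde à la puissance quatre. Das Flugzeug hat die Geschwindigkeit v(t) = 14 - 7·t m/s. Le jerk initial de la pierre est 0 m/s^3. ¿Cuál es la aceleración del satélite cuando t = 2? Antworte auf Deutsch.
Wir haben die Beschleunigung a(t) = 0. Durch Einsetzen von t = 2: a(2) = 0.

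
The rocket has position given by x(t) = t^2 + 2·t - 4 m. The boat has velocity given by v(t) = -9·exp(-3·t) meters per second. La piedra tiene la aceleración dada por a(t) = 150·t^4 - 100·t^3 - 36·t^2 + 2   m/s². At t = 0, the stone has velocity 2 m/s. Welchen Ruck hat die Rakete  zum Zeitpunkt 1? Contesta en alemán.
Um dies zu lösen, müssen wir 3 Ableitungen unserer Gleichung für die Position x(t) = t^2 + 2·t - 4 nehmen. Die Ableitung von der Position ergibt die Geschwindigkeit: v(t) = 2·t + 2. Mit d/dt von v(t) finden wir a(t) = 2. Die Ableitung von der Beschleunigung ergibt den Ruck: j(t) = 0. Mit j(t) = 0 und Einsetzen von t = 1, finden wir j = 0.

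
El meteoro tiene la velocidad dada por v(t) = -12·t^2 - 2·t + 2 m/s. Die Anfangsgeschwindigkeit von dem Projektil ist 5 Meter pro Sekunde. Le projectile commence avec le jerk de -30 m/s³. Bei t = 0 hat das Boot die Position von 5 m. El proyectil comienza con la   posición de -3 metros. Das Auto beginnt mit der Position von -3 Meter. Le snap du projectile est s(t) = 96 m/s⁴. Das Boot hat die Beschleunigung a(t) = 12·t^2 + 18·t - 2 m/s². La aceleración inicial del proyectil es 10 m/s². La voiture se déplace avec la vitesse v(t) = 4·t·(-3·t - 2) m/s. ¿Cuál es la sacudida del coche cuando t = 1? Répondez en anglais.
To solve this, we need to take 2 derivatives of our velocity equation v(t) = 4·t·(-3·t - 2). Differentiating velocity, we get acceleration: a(t) = -24·t - 8. Differentiating acceleration, we get jerk: j(t) = -24. We have jerk j(t) = -24. Substituting t = 1: j(1) = -24.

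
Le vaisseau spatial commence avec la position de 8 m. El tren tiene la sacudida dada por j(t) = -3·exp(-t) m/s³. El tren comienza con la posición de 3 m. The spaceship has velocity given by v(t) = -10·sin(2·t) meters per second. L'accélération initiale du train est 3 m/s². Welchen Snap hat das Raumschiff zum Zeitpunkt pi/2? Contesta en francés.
Nous devons dériver notre équation de la vitesse v(t) = -10·sin(2·t) 3 fois. En prenant d/dt de v(t), nous trouvons a(t) = -20·cos(2·t). La dérivée de l'accélération donne le jerk: j(t) = 40·sin(2·t). En dérivant le jerk, nous obtenons le snap: s(t) = 80·cos(2·t). Nous avons le snap s(t) = 80·cos(2·t). En substituant t = pi/2: s(pi/2) = -80.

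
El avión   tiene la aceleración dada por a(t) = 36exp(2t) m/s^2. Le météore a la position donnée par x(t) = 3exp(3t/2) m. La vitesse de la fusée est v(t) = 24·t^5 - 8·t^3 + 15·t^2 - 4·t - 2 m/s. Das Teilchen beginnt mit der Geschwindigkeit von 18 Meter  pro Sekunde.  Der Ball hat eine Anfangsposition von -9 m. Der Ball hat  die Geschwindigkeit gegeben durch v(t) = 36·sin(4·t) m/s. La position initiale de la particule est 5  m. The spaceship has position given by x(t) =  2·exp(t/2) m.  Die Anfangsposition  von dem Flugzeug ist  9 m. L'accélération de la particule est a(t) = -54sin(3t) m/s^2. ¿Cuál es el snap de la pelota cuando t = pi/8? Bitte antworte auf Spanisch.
Para resolver esto, necesitamos tomar 3 derivadas de nuestra ecuación de la velocidad v(t) = 36·sin(4·t). Tomando d/dt de v(t), encontramos a(t) = 144·cos(4·t). Tomando d/dt de a(t), encontramos j(t) = -576·sin(4·t). La derivada de la sacudida da el snap: s(t) = -2304·cos(4·t). Usando s(t) = -2304·cos(4·t) y sustituyendo t = pi/8, encontramos s = 0.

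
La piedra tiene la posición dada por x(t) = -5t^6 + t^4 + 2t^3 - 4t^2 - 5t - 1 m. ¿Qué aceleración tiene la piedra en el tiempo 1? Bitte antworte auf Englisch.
Starting from position x(t) = -5·t^6 + t^4 + 2·t^3 - 4·t^2 - 5·t - 1, we take 2 derivatives. Taking d/dt of x(t), we find v(t) = -30·t^5 + 4·t^3 + 6·t^2 - 8·t - 5. The derivative of velocity gives acceleration: a(t) = -150·t^4 + 12·t^2 + 12·t - 8. Using a(t) = -150·t^4 + 12·t^2 + 12·t - 8 and substituting t = 1, we find a = -134.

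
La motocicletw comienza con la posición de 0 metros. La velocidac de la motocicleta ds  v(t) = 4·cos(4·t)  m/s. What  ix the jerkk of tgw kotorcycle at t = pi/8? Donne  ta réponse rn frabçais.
Nous devons dériver notre équation de la vitesse v(t) = 4·cos(4·t) 2 fois. En prenant d/dt de v(t), nous trouvons a(t) = -16·sin(4·t). En dérivant l'accélération, nous obtenons le jerk: j(t) = -64·cos(4·t). Nous avons le jerk j(t) = -64·cos(4·t). En substituant t = pi/8: j(pi/8) = 0.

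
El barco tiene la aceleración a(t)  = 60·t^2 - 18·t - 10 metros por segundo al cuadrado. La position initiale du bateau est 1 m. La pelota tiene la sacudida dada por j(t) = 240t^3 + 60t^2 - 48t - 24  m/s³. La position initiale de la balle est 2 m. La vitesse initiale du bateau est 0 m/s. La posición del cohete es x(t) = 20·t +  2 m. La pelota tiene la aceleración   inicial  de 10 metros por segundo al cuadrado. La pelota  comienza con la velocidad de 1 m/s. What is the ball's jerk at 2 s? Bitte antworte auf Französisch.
Nous avons le jerk j(t) = 240·t^3 + 60·t^2 - 48·t - 24. En substituant t = 2: j(2) = 2040.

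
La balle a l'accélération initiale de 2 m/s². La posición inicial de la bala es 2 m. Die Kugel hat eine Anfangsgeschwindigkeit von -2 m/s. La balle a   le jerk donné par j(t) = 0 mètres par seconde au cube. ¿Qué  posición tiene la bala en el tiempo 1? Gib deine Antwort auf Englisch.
To solve this, we need to take 3 integrals of our jerk equation j(t) = 0. Finding the antiderivative of j(t) and using a(0) = 2: a(t) = 2. The integral of acceleration is velocity. Using v(0) = -2, we get v(t) = 2·t - 2. Integrating velocity and using the initial condition x(0) = 2, we get x(t) = t^2 - 2·t + 2. We have position x(t) = t^2 - 2·t + 2. Substituting t = 1: x(1) = 1.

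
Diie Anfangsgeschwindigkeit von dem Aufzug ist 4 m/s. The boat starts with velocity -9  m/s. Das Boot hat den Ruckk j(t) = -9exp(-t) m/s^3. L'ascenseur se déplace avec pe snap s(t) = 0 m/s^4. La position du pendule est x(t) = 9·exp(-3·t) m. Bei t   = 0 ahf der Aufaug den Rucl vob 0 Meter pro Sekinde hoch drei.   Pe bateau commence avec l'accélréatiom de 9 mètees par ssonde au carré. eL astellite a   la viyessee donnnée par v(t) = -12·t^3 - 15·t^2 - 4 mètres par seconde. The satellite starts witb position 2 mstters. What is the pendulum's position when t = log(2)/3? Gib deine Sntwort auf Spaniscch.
Usando x(t) = 9·exp(-3·t) y sustituyendo t = log(2)/3, encontramos x = 9/2.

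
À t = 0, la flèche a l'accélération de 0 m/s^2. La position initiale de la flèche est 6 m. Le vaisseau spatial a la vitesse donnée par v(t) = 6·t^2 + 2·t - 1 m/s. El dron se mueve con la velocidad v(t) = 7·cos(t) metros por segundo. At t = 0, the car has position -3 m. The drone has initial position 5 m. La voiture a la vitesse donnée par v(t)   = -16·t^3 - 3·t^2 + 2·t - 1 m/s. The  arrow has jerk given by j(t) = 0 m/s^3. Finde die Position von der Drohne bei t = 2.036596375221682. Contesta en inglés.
To solve this, we need to take 1 integral of our velocity equation v(t) = 7·cos(t). The integral of velocity is position. Using x(0) = 5, we get x(t) = 7·sin(t) + 5. We have position x(t) = 7·sin(t) + 5. Substituting t = 2.036596375221682: x(2.036596375221682) = 11.2542376374145.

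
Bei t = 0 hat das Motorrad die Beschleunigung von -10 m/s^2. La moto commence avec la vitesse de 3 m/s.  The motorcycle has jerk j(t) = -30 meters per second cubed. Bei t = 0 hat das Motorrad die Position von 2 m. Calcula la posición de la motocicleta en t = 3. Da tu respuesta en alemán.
Ausgehend von dem Ruck j(t) = -30, nehmen wir 3 Stammfunktionen. Das Integral von dem Ruck, mit a(0) = -10, ergibt die Beschleunigung: a(t) = -30·t - 10. Durch Integration von der Beschleunigung und Verwendung der Anfangsbedingung v(0) = 3, erhalten wir v(t) = -15·t^2 - 10·t + 3. Durch Integration von der Geschwindigkeit und Verwendung der Anfangsbedingung x(0) = 2, erhalten wir x(t) = -5·t^3 - 5·t^2 + 3·t + 2. Mit x(t) = -5·t^3 - 5·t^2 + 3·t + 2 und Einsetzen von t = 3, finden wir x = -169.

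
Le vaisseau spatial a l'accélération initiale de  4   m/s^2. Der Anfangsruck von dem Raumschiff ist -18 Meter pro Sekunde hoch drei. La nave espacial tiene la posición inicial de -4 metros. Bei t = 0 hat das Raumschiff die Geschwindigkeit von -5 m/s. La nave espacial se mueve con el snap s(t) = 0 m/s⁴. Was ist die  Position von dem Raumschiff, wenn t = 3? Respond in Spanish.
Para resolver esto, necesitamos tomar 4 antiderivadas de nuestra ecuación del snap s(t) = 0. La integral del snap, con j(0) = -18, da la sacudida: j(t) = -18. La antiderivada de la sacudida es la aceleración. Usando a(0) = 4, obtenemos a(t) = 4 - 18·t. Tomando ∫a(t)dt y aplicando v(0) = -5, encontramos v(t) = -9·t^2 + 4·t - 5. La antiderivada de la velocidad, con x(0) = -4, da la posición: x(t) = -3·t^3 + 2·t^2 - 5·t - 4. De la ecuación de la posición x(t) = -3·t^3 + 2·t^2 - 5·t - 4, sustituimos t = 3 para obtener x = -82.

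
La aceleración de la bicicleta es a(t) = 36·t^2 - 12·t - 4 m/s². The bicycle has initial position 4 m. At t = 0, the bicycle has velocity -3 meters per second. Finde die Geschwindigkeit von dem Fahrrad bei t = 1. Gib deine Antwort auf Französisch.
Nous devons trouver la primitive de notre équation de l'accélération a(t) = 36·t^2 - 12·t - 4 1 fois. En prenant ∫a(t)dt et en appliquant v(0) = -3, nous trouvons v(t) = 12·t^3 - 6·t^2 - 4·t - 3. Nous avons la vitesse v(t) = 12·t^3 - 6·t^2 - 4·t - 3. En substituant t = 1: v(1) = -1.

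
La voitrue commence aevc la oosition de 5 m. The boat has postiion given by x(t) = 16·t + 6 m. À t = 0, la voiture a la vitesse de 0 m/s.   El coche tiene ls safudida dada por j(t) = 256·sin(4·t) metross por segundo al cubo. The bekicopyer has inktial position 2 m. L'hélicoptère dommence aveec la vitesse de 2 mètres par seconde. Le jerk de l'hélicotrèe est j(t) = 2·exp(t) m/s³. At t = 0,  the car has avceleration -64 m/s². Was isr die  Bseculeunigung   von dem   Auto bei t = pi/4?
Um dies zu lösen, müssen wir 1 Stammfunktion unserer Gleichung für den Ruck j(t) = 256·sin(4·t) finden. Durch Integration von dem Ruck und Verwendung der Anfangsbedingung a(0) = -64, erhalten wir a(t) = -64·cos(4·t). Aus der Gleichung für die Beschleunigung a(t) = -64·cos(4·t), setzen wir t = pi/4 ein und erhalten a = 64.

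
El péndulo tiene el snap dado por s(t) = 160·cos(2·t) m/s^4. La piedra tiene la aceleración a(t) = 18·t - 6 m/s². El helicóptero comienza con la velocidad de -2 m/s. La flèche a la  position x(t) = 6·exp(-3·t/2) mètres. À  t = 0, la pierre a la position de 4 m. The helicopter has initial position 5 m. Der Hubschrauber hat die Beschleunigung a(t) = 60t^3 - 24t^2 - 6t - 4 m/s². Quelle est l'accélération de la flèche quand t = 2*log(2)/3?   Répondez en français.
Nous devons dériver notre équation de la position x(t) = 6·exp(-3·t/2) 2 fois. En prenant d/dt de x(t), nous trouvons v(t) = -9·exp(-3·t/2). En prenant d/dt de v(t), nous trouvons a(t) = 27·exp(-3·t/2)/2. De l'équation de l'accélération a(t) = 27·exp(-3·t/2)/2, nous substituons t = 2*log(2)/3 pour obtenir a = 27/4.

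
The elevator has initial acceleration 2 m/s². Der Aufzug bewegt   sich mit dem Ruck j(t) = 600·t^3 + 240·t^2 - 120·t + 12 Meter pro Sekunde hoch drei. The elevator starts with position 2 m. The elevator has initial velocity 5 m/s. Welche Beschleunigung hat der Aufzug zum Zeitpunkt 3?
Ausgehend von dem Ruck j(t) = 600·t^3 + 240·t^2 - 120·t + 12, nehmen wir 1 Integral. Mit ∫j(t)dt und Anwendung von a(0) = 2, finden wir a(t) = 150·t^4 + 80·t^3 - 60·t^2 + 12·t + 2. Mit a(t) = 150·t^4 + 80·t^3 - 60·t^2 + 12·t + 2 und Einsetzen von t = 3, finden wir a = 13808.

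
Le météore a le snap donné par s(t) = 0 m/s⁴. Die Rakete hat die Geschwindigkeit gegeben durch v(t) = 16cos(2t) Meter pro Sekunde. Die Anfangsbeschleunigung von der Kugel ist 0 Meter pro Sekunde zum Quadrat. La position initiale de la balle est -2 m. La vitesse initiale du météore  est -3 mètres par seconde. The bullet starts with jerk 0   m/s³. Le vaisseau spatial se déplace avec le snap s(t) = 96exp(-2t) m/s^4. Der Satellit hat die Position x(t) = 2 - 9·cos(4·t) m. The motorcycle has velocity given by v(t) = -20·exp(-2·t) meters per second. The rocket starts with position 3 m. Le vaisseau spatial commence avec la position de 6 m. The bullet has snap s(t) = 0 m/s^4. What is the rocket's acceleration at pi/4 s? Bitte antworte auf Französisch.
En partant de la vitesse v(t) = 16·cos(2·t), nous prenons 1 dérivée. La dérivée de la vitesse donne l'accélération: a(t) = -32·sin(2·t). En utilisant a(t) = -32·sin(2·t) et en substituant t = pi/4, nous trouvons a = -32.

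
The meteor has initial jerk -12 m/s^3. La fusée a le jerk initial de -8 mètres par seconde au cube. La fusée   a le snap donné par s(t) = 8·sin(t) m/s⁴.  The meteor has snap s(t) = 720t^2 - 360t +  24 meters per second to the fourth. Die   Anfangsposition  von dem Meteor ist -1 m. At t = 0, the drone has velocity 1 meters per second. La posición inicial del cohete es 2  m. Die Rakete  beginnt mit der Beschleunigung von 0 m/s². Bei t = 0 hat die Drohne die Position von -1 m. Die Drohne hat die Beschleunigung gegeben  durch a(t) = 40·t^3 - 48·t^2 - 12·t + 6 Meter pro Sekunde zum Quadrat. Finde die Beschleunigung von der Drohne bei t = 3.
Aus der Gleichung für die Beschleunigung a(t) = 40·t^3 - 48·t^2 - 12·t + 6, setzen wir t = 3 ein und erhalten a = 618.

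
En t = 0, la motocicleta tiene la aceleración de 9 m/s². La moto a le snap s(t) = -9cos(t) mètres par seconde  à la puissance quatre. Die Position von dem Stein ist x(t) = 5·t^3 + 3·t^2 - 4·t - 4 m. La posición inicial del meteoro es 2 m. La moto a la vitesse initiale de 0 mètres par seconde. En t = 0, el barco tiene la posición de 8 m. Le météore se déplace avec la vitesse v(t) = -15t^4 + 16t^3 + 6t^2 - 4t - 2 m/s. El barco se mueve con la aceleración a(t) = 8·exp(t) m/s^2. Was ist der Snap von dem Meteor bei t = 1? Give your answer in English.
To solve this, we need to take 3 derivatives of our velocity equation v(t) = -15·t^4 + 16·t^3 + 6·t^2 - 4·t - 2. Taking d/dt of v(t), we find a(t) = -60·t^3 + 48·t^2 + 12·t - 4. The derivative of acceleration gives jerk: j(t) = -180·t^2 + 96·t + 12. Taking d/dt of j(t), we find s(t) = 96 - 360·t. Using s(t) = 96 - 360·t and substituting t = 1, we find s = -264.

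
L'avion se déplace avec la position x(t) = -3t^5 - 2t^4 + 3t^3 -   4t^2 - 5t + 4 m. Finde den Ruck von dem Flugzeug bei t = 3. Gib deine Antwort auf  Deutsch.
Um dies zu lösen, müssen wir 3 Ableitungen unserer Gleichung für die Position x(t) = -3·t^5 - 2·t^4 + 3·t^3 - 4·t^2 - 5·t + 4 nehmen. Mit d/dt von x(t) finden wir v(t) = -15·t^4 - 8·t^3 + 9·t^2 - 8·t - 5. Die Ableitung von der Geschwindigkeit ergibt die Beschleunigung: a(t) = -60·t^3 - 24·t^2 + 18·t - 8. Die Ableitung von der Beschleunigung ergibt den Ruck: j(t) = -180·t^2 - 48·t + 18. Wir haben den Ruck j(t) = -180·t^2 - 48·t + 18. Durch Einsetzen von t = 3: j(3) = -1746.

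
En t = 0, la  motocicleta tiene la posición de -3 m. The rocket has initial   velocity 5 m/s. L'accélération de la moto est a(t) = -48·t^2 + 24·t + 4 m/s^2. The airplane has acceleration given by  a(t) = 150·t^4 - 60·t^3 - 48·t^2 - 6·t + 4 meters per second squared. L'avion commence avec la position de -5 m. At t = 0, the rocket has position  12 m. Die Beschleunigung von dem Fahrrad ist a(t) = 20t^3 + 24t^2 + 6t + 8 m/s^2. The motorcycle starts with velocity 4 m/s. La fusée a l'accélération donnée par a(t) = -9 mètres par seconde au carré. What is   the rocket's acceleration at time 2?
Using a(t) = -9 and substituting t = 2, we find a = -9.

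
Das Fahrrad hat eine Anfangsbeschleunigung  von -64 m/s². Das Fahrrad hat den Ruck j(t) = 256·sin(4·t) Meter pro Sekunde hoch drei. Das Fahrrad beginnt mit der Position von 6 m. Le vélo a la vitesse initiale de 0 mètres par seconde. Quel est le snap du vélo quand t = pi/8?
Nous devons dériver notre équation du jerk j(t) = 256·sin(4·t) 1 fois. En prenant d/dt de j(t), nous trouvons s(t) = 1024·cos(4·t). Nous avons le snap s(t) = 1024·cos(4·t). En substituant t = pi/8: s(pi/8) = 0.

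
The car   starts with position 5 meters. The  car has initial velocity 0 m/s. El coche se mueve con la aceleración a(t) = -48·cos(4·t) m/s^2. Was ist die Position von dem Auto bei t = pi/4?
Um dies zu lösen, müssen wir 2 Stammfunktionen unserer Gleichung für die Beschleunigung a(t) = -48·cos(4·t) finden. Die Stammfunktion von der Beschleunigung, mit v(0) = 0, ergibt die Geschwindigkeit: v(t) = -12·sin(4·t). Mit ∫v(t)dt und Anwendung von x(0) = 5, finden wir x(t) = 3·cos(4·t) + 2. Mit x(t) = 3·cos(4·t) + 2 und Einsetzen von t = pi/4, finden wir x = -1.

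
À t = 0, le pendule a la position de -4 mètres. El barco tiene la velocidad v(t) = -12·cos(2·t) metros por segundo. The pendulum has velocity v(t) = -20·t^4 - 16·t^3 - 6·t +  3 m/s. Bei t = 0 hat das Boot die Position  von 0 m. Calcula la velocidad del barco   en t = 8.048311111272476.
Usando v(t) = -12·cos(2·t) y sustituyendo t = 8.048311111272476, encontramos v = 11.1050169354224.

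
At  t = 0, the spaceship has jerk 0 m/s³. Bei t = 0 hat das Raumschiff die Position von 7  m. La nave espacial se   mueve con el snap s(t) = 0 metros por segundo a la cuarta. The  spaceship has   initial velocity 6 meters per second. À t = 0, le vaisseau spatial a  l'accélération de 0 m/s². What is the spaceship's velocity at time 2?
To solve this, we need to take 3 integrals of our snap equation s(t) = 0. Taking ∫s(t)dt and applying j(0) = 0, we find j(t) = 0. Taking ∫j(t)dt and applying a(0) = 0, we find a(t) = 0. Integrating acceleration and using the initial condition v(0) = 6, we get v(t) = 6. From the given velocity equation v(t) = 6, we substitute t = 2 to get v = 6.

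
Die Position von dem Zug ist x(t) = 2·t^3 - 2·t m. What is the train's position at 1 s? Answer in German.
Mit x(t) = 2·t^3 - 2·t und Einsetzen von t = 1, finden wir x = 0.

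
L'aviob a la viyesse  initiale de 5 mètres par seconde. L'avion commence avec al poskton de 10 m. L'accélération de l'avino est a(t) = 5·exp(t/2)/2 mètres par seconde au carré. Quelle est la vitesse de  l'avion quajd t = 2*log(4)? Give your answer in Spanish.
Para resolver esto, necesitamos tomar 1 antiderivada de nuestra ecuación de la aceleración a(t) = 5·exp(t/2)/2. Tomando ∫a(t)dt y aplicando v(0) = 5, encontramos v(t) = 5·exp(t/2). Usando v(t) = 5·exp(t/2) y sustituyendo t = 2*log(4), encontramos v = 20.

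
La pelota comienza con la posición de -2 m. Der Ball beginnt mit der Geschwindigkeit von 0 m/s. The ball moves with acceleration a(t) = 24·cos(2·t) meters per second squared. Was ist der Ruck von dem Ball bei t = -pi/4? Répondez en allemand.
Ausgehend von der Beschleunigung a(t) = 24·cos(2·t), nehmen wir 1 Ableitung. Durch Ableiten von der Beschleunigung erhalten wir den Ruck: j(t) = -48·sin(2·t). Aus der Gleichung für den Ruck j(t) = -48·sin(2·t), setzen wir t = -pi/4 ein und erhalten j = 48.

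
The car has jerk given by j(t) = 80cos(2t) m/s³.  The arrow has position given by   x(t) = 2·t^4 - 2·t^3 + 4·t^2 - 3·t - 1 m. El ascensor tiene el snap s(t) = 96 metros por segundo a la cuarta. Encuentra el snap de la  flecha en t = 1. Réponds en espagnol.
Partiendo de la posición x(t) = 2·t^4 - 2·t^3 + 4·t^2 - 3·t - 1, tomamos 4 derivadas. Tomando d/dt de x(t), encontramos v(t) = 8·t^3 - 6·t^2 + 8·t - 3. Tomando d/dt de v(t), encontramos a(t) = 24·t^2 - 12·t + 8. Derivando la aceleración, obtenemos la sacudida: j(t) = 48·t - 12. La derivada de la sacudida da el snap: s(t) = 48. Usando s(t) = 48 y sustituyendo t = 1, encontramos s = 48.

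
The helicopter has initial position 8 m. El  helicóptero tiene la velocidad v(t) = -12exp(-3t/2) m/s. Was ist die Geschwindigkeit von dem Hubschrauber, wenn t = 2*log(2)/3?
Aus der Gleichung für die Geschwindigkeit v(t) = -12·exp(-3·t/2), setzen wir t = 2*log(2)/3 ein und erhalten v = -6.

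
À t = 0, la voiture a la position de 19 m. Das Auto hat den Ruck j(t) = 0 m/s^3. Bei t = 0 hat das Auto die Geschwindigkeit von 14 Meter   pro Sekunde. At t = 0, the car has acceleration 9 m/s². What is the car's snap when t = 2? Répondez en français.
Nous devons dériver notre équation du jerk j(t) = 0 1 fois. En prenant d/dt de j(t), nous trouvons s(t) = 0. De l'équation du snap s(t) = 0, nous substituons t = 2 pour obtenir s = 0.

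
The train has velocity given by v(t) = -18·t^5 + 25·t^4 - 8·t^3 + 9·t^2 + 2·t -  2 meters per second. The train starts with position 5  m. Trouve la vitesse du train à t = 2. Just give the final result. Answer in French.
À t = 2, v = -202.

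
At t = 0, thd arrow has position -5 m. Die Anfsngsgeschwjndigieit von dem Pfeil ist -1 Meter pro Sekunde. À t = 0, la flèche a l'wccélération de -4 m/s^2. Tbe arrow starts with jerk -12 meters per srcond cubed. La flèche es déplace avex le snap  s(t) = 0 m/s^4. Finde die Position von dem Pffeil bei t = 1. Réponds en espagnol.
Partiendo del snap s(t) = 0, tomamos 4 antiderivadas. La antiderivada del snap, con j(0) = -12, da la sacudida: j(t) = -12. La antiderivada de la sacudida, con a(0) = -4, da la aceleración: a(t) = -12·t - 4. Tomando ∫a(t)dt y aplicando v(0) = -1, encontramos v(t) = -6·t^2 - 4·t - 1. La antiderivada de la velocidad es la posición. Usando x(0) = -5, obtenemos x(t) = -2·t^3 - 2·t^2 - t - 5. Tenemos la posición x(t) = -2·t^3 - 2·t^2 - t - 5. Sustituyendo t = 1: x(1) = -10.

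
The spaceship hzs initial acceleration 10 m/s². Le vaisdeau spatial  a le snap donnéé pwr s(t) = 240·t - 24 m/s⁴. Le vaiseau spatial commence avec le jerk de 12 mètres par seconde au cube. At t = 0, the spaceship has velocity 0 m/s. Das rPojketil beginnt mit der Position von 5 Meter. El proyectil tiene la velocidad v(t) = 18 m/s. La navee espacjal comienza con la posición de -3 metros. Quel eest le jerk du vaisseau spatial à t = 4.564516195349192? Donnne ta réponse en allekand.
Wir müssen unsere Gleichung für den Snap s(t) = 240·t - 24 1-mal integrieren. Durch Integration von dem Snap und Verwendung der Anfangsbedingung j(0) = 12, erhalten wir j(t) = 120·t^2 - 24·t + 12. Aus der Gleichung für den Ruck j(t) = 120·t^2 - 24·t + 12, setzen wir t = 4.564516195349192 ein und erhalten j = 2402.62858302423.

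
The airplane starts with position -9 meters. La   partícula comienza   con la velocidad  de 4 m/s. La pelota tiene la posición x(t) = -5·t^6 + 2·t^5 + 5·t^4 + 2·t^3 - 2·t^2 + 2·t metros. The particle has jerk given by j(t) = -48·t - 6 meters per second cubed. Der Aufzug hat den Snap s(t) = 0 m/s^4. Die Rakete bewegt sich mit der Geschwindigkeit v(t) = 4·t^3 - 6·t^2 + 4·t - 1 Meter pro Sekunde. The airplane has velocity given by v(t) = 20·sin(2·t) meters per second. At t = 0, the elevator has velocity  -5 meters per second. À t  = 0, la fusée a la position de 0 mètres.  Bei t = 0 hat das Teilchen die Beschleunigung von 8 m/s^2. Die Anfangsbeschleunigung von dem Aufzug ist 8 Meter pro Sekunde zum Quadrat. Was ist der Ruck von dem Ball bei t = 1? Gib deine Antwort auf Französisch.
Pour résoudre ceci, nous devons prendre 3 dérivées de notre équation de la position x(t) = -5·t^6 + 2·t^5 + 5·t^4 + 2·t^3 - 2·t^2 + 2·t. En dérivant la position, nous obtenons la vitesse: v(t) = -30·t^5 + 10·t^4 + 20·t^3 + 6·t^2 - 4·t + 2. En dérivant la vitesse, nous obtenons l'accélération: a(t) = -150·t^4 + 40·t^3 + 60·t^2 + 12·t - 4. En dérivant l'accélération, nous obtenons le jerk: j(t) = -600·t^3 + 120·t^2 + 120·t + 12. De l'équation du jerk j(t) = -600·t^3 + 120·t^2 + 120·t + 12, nous substituons t = 1 pour obtenir j = -348.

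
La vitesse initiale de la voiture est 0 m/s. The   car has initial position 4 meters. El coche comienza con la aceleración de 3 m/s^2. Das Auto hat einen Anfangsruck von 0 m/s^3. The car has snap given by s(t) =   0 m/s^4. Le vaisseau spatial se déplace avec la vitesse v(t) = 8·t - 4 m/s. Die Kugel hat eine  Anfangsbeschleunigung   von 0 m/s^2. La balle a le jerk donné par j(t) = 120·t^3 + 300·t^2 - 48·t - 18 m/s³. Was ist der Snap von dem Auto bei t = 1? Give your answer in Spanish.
Usando s(t) = 0 y sustituyendo t = 1, encontramos s = 0.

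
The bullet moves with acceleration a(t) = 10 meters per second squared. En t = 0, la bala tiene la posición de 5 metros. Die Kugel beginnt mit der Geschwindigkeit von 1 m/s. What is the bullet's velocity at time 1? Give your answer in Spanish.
Partiendo de la aceleración a(t) = 10, tomamos 1 antiderivada. La antiderivada de la aceleración es la velocidad. Usando v(0) = 1, obtenemos v(t) = 10·t + 1. Usando v(t) = 10·t + 1 y sustituyendo t = 1, encontramos v = 11.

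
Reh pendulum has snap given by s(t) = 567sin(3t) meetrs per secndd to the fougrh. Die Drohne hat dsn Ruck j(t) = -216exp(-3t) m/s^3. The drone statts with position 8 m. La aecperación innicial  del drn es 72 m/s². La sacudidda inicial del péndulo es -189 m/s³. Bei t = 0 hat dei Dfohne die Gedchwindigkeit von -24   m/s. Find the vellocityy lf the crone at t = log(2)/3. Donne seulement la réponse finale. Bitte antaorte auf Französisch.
À t = log(2)/3, v = -12.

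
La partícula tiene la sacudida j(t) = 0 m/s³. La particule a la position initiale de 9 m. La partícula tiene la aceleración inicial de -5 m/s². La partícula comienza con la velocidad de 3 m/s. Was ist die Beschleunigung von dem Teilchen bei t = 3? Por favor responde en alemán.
Wir müssen die Stammfunktion unserer Gleichung für den Ruck j(t) = 0 1-mal finden. Mit ∫j(t)dt und Anwendung von a(0) = -5, finden wir a(t) = -5. Mit a(t) = -5 und Einsetzen von t = 3, finden wir a = -5.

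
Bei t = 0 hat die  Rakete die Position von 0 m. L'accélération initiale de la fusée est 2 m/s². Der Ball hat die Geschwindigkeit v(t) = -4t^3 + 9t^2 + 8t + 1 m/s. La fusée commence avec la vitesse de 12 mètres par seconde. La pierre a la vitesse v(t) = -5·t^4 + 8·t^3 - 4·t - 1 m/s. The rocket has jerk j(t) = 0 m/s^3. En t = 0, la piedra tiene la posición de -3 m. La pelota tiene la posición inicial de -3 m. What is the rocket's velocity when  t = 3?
We must find the antiderivative of our jerk equation j(t) = 0 2 times. Integrating jerk and using the initial condition a(0) = 2, we get a(t) = 2. Integrating acceleration and using the initial condition v(0) = 12, we get v(t) = 2·t + 12. Using v(t) = 2·t + 12 and substituting t = 3, we find v = 18.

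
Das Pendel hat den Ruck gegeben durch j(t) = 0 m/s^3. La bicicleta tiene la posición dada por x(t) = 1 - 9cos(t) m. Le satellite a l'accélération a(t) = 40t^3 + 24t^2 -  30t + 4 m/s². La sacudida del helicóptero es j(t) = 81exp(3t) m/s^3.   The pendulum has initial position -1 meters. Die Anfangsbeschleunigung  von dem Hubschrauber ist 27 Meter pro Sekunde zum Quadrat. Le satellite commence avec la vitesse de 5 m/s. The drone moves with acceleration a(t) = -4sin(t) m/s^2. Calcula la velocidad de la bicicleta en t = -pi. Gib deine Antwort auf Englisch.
We must differentiate our position equation x(t) = 1 - 9·cos(t) 1 time. The derivative of position gives velocity: v(t) = 9·sin(t). From the given velocity equation v(t) = 9·sin(t), we substitute t = -pi to get v = 0.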